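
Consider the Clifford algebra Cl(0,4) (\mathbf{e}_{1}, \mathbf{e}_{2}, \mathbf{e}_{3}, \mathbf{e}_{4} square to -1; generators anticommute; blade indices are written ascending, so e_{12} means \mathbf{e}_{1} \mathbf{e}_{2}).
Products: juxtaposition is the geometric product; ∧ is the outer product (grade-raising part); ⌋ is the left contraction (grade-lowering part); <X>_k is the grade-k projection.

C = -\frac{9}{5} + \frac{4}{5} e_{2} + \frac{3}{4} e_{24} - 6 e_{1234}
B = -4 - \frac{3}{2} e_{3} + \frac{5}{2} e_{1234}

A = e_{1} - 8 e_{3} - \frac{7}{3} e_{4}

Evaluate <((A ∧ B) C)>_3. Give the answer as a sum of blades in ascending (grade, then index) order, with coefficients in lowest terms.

step 1: -4 e_{1} + 32 e_{3} + \frac{28}{3} e_{4} - \frac{3}{2} e_{13} - \frac{7}{2} e_{34}
step 2: \frac{36}{5} e_{1} + 7 e_{2} - \frac{288}{5} e_{3} - \frac{84}{5} e_{4} - \frac{121}{5} e_{12} + \frac{27}{10} e_{13} - \frac{919}{40} e_{23} + \frac{23}{15} e_{24} + \frac{63}{10} e_{34} - \frac{274}{5} e_{123} + 189 e_{124} - \frac{254}{5} e_{234} + \frac{9}{8} e_{1234}
step 3: -\frac{274}{5} e_{123} + 189 e_{124} - \frac{254}{5} e_{234}
Answer: -\frac{274}{5} e_{123} + 189 e_{124} - \frac{254}{5} e_{234}


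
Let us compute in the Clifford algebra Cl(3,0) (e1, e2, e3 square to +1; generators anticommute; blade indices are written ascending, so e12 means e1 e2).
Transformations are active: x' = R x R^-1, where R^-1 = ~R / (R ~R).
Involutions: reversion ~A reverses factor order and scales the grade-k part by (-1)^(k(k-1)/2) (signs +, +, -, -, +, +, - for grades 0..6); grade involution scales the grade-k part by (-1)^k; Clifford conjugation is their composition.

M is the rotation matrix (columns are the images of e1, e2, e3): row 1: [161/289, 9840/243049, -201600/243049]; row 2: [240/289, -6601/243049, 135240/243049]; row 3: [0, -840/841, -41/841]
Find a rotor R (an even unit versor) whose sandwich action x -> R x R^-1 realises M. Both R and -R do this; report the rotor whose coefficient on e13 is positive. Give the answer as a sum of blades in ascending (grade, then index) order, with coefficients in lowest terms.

Method: write R = a + b12*e12 + b13*e13 + b23*e23 with a^2 + b12^2 + b13^2 + b23^2 = 1 (so R^-1 = ~R). Expanding the columns R e_j ~R gives tr M = 4a^2 - 1 and, from the antisymmetric part, M21 - M12 = -4a*b12, M13 - M31 = 4a*b13, M32 - M23 = -4a*b23.
Here tr M = 116951/243049, so a^2 = (1 + tr M)/4 = 90000/243049 and a = ±300/493. Taking a = 300/493: M21 - M12 = 192000/243049, M13 - M31 = -201600/243049, M32 - M23 = -378000/243049, giving b12 = -160/493, b13 = -168/493, b23 = 315/493, i.e. R = 300/493 - 160/493*e12 - 168/493*e13 + 315/493*e23.
Its e13 coefficient is negative, so report the other preimage -R.
Answer: -300/493 + 160/493*e12 + 168/493*e13 - 315/493*e23. Key observation: the double cover Spin(3) -> SO(3) sends R and -R to the same matrix (trace 116951/243049 here), so the stated sign of the e13 coefficient is what selects one sheet.


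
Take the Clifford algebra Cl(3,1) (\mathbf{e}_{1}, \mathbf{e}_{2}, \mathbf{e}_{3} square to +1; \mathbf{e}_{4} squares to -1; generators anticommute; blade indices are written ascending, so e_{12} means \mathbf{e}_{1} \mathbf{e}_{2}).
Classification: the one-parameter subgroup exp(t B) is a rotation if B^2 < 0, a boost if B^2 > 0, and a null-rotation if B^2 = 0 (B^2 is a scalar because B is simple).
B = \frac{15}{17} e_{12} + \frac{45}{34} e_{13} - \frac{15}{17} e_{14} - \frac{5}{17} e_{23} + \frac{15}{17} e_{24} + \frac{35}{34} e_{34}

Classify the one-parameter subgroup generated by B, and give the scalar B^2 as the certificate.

B^2 term by term: the squares give (\frac{15}{17})^2*(e_{12})^2 + (\frac{45}{34})^2*(e_{13})^2 + (-\frac{15}{17})^2*(e_{14})^2 + (-\frac{5}{17})^2*(e_{23})^2 + (\frac{15}{17})^2*(e_{24})^2 + (\frac{35}{34})^2*(e_{34})^2 = \frac{225}{289}*(-1) + \frac{2025}{1156}*(-1) + \frac{225}{289}*(+1) + \frac{25}{289}*(-1) + \frac{225}{289}*(+1) + \frac{1225}{1156}*(+1) = 0 (each basis 2-blade squares to minus the product of its generators' squares); cross terms between blades sharing an index anticommute and cancel; the commuting (index-disjoint) pairs give grade-4 terms 2*c*c'*(blade product), which cancel blade by blade — e_{1234}: \frac{525}{289} - \frac{675}{289} + \frac{150}{289} = 0 — confirming B is simple. So B^2 = 0.
Answer: null-rotation, certificate B^2 = 0. Check the certificate: B^2 = 0, and that sign is decisive whatever form B takes.


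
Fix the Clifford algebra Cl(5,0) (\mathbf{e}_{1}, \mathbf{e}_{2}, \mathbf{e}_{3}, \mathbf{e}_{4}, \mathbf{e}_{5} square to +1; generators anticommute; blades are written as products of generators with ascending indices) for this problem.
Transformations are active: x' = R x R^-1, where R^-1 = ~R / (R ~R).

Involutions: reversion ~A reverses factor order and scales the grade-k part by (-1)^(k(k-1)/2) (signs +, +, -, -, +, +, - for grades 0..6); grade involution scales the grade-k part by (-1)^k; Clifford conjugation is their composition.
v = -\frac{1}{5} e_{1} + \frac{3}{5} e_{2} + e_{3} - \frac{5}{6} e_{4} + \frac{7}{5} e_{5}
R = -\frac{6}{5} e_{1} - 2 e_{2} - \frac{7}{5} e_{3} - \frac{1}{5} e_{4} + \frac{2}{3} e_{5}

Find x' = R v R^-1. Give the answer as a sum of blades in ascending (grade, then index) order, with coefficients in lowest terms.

~R = -\frac{6}{5} e_{1} - 2 e_{2} - \frac{7}{5} e_{3} - \frac{1}{5} e_{4} + \frac{2}{3} e_{5}, and R ~R = \frac{1774}{225}, so R^-1 = ~R / (\frac{1774}{225}).
R v = -\frac{63}{50} - \frac{28}{25} e_{1} e_{2} - \frac{37}{25} e_{1} e_{3} + \frac{24}{25} e_{1} e_{4} - \frac{116}{75} e_{1} e_{5} - \frac{29}{25} e_{2} e_{3} + \frac{134}{75} e_{2} e_{4} - \frac{16}{5} e_{2} e_{5} + \frac{41}{30} e_{3} e_{4} - \frac{197}{75} e_{3} e_{5} + \frac{62}{225} e_{4} e_{5}
Answer: \frac{2588}{4435} e_{1} + \frac{174}{4435} e_{2} - \frac{4901}{8870} e_{3} + \frac{11938}{13305} e_{4} - \frac{7154}{4435} e_{5}


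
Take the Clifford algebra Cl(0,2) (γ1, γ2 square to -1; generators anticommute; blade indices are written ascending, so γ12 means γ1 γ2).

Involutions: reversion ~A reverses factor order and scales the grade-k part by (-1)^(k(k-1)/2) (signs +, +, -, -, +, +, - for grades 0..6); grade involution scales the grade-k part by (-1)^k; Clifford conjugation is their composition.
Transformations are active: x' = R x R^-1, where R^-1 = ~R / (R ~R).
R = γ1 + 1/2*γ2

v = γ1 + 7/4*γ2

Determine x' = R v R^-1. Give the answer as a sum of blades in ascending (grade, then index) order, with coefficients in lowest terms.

~R = γ1 + 1/2*γ2, and R ~R = -5/4, so R^-1 = ~R / (-5/4).
R v = -15/8 + 5/4*γ12
Answer: 2*γ1 - 1/4*γ2


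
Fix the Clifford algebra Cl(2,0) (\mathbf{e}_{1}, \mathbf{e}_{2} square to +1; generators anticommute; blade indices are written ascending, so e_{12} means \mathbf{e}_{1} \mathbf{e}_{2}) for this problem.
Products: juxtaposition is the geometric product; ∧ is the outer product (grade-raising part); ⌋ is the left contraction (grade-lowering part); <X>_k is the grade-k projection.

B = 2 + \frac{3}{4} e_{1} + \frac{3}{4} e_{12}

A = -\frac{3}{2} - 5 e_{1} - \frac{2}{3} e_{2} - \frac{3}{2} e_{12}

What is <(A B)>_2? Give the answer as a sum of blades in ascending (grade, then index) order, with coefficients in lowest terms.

step 1: -\frac{45}{8} - \frac{85}{8} e_{1} - \frac{95}{24} e_{2} - \frac{29}{8} e_{12}
step 2: -\frac{29}{8} e_{12}
Answer: -\frac{29}{8} e_{12}


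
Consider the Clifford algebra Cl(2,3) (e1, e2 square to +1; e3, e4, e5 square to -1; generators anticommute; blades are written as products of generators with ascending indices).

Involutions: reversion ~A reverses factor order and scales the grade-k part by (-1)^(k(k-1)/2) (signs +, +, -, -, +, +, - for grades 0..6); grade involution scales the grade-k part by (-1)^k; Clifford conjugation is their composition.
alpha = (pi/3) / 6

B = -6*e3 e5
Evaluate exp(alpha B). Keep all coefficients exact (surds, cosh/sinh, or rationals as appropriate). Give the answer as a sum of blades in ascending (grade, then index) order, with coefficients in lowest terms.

B^2 = (-6)^2*(e3 e5)^2 = 36*(-1) = -36 (a basis 2-blade squares to minus the product of its generators' squares).
B^2 = -36 — B^2 < 0, so the exponential closes trigonometrically: l = 6, alpha*l = pi/3, so exp(alpha B) = cos(pi/3) + (sin(pi/3)/6)*B = 1/2 + (sqrt(3)/12)*B.
Answer: 1/2 - sqrt(3)/2*e3 e5


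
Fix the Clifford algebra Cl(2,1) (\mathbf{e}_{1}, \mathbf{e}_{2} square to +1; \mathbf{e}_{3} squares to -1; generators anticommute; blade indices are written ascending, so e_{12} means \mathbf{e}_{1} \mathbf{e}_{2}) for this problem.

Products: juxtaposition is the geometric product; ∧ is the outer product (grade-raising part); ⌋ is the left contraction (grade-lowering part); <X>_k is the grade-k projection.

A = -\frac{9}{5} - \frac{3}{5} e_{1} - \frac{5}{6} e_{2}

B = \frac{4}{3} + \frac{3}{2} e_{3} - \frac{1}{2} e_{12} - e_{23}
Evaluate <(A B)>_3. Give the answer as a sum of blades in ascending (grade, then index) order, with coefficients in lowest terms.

step 1: -\frac{12}{5} - \frac{73}{60} e_{1} - \frac{73}{90} e_{2} - \frac{28}{15} e_{3} + \frac{9}{10} e_{12} - \frac{9}{10} e_{13} + \frac{11}{20} e_{23} + \frac{3}{5} e_{123}
step 2: \frac{3}{5} e_{123}
Answer: \frac{3}{5} e_{123}


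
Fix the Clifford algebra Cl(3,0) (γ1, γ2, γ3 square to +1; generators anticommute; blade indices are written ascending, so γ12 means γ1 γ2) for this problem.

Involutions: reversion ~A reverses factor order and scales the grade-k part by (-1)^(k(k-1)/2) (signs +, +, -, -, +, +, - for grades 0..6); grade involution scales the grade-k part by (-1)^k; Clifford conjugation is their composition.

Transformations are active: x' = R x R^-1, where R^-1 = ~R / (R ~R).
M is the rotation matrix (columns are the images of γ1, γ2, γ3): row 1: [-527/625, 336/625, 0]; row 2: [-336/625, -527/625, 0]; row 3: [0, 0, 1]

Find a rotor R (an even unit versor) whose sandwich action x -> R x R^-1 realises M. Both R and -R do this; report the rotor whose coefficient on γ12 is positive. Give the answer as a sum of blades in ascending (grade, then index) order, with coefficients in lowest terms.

Method: write R = a + b12*γ12 + b13*γ13 + b23*γ23 with a^2 + b12^2 + b13^2 + b23^2 = 1 (so R^-1 = ~R). Expanding the columns R e_j ~R gives tr M = 4a^2 - 1 and, from the antisymmetric part, M21 - M12 = -4a*b12, M13 - M31 = 4a*b13, M32 - M23 = -4a*b23.
Here tr M = -429/625, so a^2 = (1 + tr M)/4 = 49/625 and a = ±7/25. Taking a = 7/25: M21 - M12 = -672/625, M13 - M31 = 0, M32 - M23 = 0, giving b12 = 24/25, b13 = 0, b23 = 0, i.e. R = 7/25 + 24/25*γ12.
Its γ12 coefficient is already positive.
Answer: 7/25 + 24/25*γ12. Key observation: the double cover Spin(3) -> SO(3) sends R and -R to the same matrix (trace -429/625 here), so the stated sign of the γ12 coefficient is what selects one sheet.


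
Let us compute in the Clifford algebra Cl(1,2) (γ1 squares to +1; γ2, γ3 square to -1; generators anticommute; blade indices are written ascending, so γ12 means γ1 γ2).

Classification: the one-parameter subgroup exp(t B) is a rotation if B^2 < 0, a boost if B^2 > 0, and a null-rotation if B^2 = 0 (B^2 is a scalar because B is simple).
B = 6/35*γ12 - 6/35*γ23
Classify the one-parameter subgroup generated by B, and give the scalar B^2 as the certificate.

B^2 term by term: the squares give (6/35)^2*(γ12)^2 + (-6/35)^2*(γ23)^2 = 36/1225*(+1) + 36/1225*(-1) = 0 (each basis 2-blade squares to minus the product of its generators' squares); cross terms between blades sharing an index anticommute and cancel. So B^2 = 0.
Answer: null-rotation, certificate B^2 = 0. Note: conjugating B changes its blade decomposition but never the scalar B^2 = 0, whose sign settles the classification.


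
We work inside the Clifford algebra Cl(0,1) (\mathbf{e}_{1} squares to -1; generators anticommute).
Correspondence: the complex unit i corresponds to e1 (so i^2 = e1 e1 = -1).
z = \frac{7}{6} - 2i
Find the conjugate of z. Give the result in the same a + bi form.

In blades: z = \frac{7}{6} - 2 e_{1}.
Conjugation here is Clifford conjugation: the scalar is fixed and the grade-1 and grade-2 blades all flip sign, giving \frac{7}{6} + 2 e_{1}; translating back:
Answer: \frac{7}{6} + 2i


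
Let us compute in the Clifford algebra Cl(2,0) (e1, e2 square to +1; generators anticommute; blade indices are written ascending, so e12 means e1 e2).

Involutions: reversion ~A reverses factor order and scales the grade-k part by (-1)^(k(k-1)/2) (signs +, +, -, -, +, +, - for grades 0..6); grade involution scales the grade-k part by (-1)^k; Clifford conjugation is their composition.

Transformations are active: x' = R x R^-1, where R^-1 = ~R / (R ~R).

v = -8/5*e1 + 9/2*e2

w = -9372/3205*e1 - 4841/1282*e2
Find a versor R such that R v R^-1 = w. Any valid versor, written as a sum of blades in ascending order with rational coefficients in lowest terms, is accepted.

Take R = v + w = -2900/641*e1 + 464/641*e2. Because q(v) = q(w) = 2281/100, conjugation by R sends v exactly to w.
Answer: -2900/641*e1 + 464/641*e2


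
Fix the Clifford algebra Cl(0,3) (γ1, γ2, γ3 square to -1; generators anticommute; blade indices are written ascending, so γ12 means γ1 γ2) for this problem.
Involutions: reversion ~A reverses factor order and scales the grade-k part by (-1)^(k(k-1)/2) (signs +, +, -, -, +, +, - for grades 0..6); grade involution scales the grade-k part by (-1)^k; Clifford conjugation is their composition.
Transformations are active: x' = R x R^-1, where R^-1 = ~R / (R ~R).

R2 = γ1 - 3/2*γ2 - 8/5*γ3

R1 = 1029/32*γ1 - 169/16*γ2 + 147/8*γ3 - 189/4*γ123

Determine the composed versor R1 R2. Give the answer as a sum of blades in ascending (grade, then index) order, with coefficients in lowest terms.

Distribute over the terms of R2 (each basis-blade product reordered to ascending indices, repeated generators contracted through their squares):
R1 (γ1) = -1029/32 + 169/16*γ12 - 147/8*γ13 + 189/4*γ23
R1 (-3/2*γ2) = -507/32 - 3087/64*γ12 + 567/8*γ13 + 441/16*γ23
R1 (-8/5*γ3) = 147/5 - 378/5*γ12 - 1029/20*γ13 + 169/10*γ23
Summing the partial products and collecting blades:
Answer: -93/5 - 36247/320*γ12 + 21/20*γ13 + 7337/80*γ23


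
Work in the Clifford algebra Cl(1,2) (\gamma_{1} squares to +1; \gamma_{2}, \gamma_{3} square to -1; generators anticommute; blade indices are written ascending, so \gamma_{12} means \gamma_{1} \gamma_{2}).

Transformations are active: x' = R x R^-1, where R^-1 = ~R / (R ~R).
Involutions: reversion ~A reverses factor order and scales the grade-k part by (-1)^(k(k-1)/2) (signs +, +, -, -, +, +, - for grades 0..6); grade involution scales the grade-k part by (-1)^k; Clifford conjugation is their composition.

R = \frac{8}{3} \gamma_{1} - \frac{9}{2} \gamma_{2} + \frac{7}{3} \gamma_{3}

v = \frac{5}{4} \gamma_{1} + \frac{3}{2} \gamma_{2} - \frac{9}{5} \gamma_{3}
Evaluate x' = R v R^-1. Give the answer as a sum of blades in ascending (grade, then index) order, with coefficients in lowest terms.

~R = \frac{8}{3} \gamma_{1} - \frac{9}{2} \gamma_{2} + \frac{7}{3} \gamma_{3}, and R ~R = -\frac{223}{12}, so R^-1 = ~R / (-\frac{223}{12}).
R v = \frac{857}{60} + \frac{77}{8} \gamma_{12} - \frac{463}{60} \gamma_{13} + \frac{23}{5} \gamma_{23}
Answer: -\frac{71573}{13380} \gamma_{1} + \frac{12081}{2230} \gamma_{2} - \frac{5977}{3345} \gamma_{3}


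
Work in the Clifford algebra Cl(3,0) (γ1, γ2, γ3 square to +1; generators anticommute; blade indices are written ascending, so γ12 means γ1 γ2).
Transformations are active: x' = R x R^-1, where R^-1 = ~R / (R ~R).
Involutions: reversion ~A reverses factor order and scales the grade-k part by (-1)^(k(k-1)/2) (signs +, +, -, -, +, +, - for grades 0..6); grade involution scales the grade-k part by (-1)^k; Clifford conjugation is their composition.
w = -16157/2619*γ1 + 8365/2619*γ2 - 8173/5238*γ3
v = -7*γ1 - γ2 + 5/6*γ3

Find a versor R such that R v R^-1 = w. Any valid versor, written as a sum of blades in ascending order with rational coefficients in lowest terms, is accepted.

Key observation: q(v) = q(w) = 1825/36 (sandwiches preserve the norm), so R = v + w = -34490/2619*γ1 + 5746/2619*γ2 - 1904/2619*γ3 works whenever it is invertible — the component of v along it is kept and (v - w)/2 reverses, sending v to w.
Answer: -34490/2619*γ1 + 5746/2619*γ2 - 1904/2619*γ3


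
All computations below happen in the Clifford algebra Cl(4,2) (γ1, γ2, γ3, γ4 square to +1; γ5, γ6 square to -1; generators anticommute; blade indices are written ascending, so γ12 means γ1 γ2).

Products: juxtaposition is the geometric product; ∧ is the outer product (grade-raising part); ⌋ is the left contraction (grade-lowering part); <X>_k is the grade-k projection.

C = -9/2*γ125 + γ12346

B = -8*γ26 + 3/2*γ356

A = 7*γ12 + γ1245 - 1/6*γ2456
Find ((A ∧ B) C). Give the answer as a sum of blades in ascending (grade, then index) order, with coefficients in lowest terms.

step 1: 21/2*γ12356
step 2: 189/4*γ36 + 21/2*γ45
Answer: 189/4*γ36 + 21/2*γ45


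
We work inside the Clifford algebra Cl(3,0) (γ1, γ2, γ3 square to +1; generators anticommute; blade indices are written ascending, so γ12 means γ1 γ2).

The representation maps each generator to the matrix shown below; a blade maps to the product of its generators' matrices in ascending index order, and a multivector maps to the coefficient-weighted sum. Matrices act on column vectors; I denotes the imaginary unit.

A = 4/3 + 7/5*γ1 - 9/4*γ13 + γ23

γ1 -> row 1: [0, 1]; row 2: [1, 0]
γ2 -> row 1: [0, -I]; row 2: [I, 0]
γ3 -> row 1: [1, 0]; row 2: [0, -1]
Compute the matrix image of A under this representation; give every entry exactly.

Bivector images (products of the table entries): rho(γ13) = rho(γ1)rho(γ3) = row 1: [0, -1]; row 2: [1, 0]; rho(γ23) = rho(γ2)rho(γ3) = row 1: [0, I]; row 2: [I, 0].
M = (4/3)*1 + (7/5)*rho(γ1) + (-9/4)*rho(γ13) + (1)*rho(γ23), summed entrywise (1 is the identity matrix):
Answer: row 1: [4/3, 73/20 + I]; row 2: [-17/20 + I, 4/3]


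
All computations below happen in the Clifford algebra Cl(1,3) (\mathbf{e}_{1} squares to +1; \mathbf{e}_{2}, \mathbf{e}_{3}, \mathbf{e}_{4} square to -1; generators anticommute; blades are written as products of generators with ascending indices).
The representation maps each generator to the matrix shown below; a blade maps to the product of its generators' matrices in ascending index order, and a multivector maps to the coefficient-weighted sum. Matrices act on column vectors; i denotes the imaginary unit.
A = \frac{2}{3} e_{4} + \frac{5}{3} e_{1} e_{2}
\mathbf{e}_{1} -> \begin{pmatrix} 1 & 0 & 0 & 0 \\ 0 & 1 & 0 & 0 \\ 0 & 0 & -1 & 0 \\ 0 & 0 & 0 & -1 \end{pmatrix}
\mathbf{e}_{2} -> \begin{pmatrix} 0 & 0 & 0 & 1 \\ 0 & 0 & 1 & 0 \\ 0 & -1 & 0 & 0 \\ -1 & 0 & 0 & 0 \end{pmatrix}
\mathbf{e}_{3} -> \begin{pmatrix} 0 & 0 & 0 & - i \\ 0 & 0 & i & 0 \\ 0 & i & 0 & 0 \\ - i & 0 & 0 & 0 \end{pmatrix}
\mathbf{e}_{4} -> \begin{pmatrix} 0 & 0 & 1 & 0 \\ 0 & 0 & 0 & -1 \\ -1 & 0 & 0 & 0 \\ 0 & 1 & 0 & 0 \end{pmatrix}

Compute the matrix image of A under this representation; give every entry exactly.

Bivector images (products of the table entries): rho(e_{1} e_{2}) = rho(\mathbf{e}_{1})rho(\mathbf{e}_{2}) = \begin{pmatrix} 0 & 0 & 0 & 1 \\ 0 & 0 & 1 & 0 \\ 0 & 1 & 0 & 0 \\ 1 & 0 & 0 & 0 \end{pmatrix}.
M = (\frac{2}{3})*rho(e_{4}) + (\frac{5}{3})*rho(e_{1} e_{2}), summed entrywise:
Answer: \begin{pmatrix} 0 & 0 & \frac{2}{3} & \frac{5}{3} \\ 0 & 0 & \frac{5}{3} & - \frac{2}{3} \\ - \frac{2}{3} & \frac{5}{3} & 0 & 0 \\ \frac{5}{3} & \frac{2}{3} & 0 & 0 \end{pmatrix}


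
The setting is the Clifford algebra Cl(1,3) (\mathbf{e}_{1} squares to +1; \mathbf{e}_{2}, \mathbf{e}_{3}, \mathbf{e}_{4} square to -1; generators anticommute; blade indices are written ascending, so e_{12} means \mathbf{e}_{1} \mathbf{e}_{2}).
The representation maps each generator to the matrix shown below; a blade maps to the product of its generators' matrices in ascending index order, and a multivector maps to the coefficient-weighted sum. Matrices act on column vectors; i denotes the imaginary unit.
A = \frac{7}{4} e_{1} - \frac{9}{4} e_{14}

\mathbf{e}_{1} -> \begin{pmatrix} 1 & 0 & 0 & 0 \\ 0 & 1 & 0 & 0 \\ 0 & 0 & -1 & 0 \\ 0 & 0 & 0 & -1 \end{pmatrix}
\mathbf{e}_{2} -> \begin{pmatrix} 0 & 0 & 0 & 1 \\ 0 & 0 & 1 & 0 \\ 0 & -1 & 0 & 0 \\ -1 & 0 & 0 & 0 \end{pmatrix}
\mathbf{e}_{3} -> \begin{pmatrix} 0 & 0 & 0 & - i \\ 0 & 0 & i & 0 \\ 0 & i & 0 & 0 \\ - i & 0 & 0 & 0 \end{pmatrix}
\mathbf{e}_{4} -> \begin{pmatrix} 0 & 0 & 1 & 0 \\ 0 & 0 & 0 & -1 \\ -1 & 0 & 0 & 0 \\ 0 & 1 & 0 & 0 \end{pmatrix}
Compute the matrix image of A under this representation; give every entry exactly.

Bivector images (products of the table entries): rho(e_{14}) = rho(\mathbf{e}_{1})rho(\mathbf{e}_{4}) = \begin{pmatrix} 0 & 0 & 1 & 0 \\ 0 & 0 & 0 & -1 \\ 1 & 0 & 0 & 0 \\ 0 & -1 & 0 & 0 \end{pmatrix}.
M = (\frac{7}{4})*rho(e_{1}) + (-\frac{9}{4})*rho(e_{14}), summed entrywise:
Answer: \begin{pmatrix} \frac{7}{4} & 0 & - \frac{9}{4} & 0 \\ 0 & \frac{7}{4} & 0 & \frac{9}{4} \\ - \frac{9}{4} & 0 & - \frac{7}{4} & 0 \\ 0 & \frac{9}{4} & 0 & - \frac{7}{4} \end{pmatrix}


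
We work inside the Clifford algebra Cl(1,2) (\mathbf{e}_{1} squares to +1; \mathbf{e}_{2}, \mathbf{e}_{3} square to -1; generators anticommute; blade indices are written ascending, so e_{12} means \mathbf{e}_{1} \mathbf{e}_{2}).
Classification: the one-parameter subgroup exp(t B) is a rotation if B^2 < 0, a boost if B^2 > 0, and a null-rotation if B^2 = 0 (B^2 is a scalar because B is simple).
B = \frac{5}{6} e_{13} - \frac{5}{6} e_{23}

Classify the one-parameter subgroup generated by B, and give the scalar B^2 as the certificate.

B^2 term by term: the squares give (\frac{5}{6})^2*(e_{13})^2 + (-\frac{5}{6})^2*(e_{23})^2 = \frac{25}{36}*(+1) + \frac{25}{36}*(-1) = 0 (each basis 2-blade squares to minus the product of its generators' squares); cross terms between blades sharing an index anticommute and cancel. So B^2 = 0.
Answer: null-rotation, certificate B^2 = 0. B^2 = 0 is basis-independent, so its sign is the whole story.


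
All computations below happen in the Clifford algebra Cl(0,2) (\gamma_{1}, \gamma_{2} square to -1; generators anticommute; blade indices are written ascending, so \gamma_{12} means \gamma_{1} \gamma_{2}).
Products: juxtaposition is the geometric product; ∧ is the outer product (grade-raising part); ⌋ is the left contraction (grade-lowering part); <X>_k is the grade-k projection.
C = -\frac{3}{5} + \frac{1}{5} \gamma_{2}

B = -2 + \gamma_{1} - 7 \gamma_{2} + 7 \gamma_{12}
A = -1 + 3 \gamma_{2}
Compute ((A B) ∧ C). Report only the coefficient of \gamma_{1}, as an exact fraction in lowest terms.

step 1: 23 + 20 \gamma_{1} + \gamma_{2} - 10 \gamma_{12}
step 2: -\frac{69}{5} - 12 \gamma_{1} + 4 \gamma_{2} + 10 \gamma_{12}
Answer: -12


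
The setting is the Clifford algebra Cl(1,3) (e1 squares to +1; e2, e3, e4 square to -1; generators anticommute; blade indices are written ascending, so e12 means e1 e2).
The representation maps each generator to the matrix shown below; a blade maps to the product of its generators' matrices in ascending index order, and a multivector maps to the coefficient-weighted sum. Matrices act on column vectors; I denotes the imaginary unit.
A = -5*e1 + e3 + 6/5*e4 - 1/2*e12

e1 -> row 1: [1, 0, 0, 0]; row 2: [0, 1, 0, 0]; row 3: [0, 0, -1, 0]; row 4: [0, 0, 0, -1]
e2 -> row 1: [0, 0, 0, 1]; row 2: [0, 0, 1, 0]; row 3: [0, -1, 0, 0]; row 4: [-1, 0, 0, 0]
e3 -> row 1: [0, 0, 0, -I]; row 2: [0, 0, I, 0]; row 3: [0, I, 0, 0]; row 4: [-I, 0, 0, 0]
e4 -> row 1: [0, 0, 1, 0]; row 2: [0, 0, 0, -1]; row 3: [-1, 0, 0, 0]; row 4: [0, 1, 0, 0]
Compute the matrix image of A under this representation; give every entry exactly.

Bivector images (products of the table entries): rho(e12) = rho(e1)rho(e2) = row 1: [0, 0, 0, 1]; row 2: [0, 0, 1, 0]; row 3: [0, 1, 0, 0]; row 4: [1, 0, 0, 0].
M = (-5)*rho(e1) + (1)*rho(e3) + (6/5)*rho(e4) + (-1/2)*rho(e12), summed entrywise:
Answer: row 1: [-5, 0, 6/5, -1/2 - I]; row 2: [0, -5, -1/2 + I, -6/5]; row 3: [-6/5, -1/2 + I, 5, 0]; row 4: [-1/2 - I, 6/5, 0, 5]


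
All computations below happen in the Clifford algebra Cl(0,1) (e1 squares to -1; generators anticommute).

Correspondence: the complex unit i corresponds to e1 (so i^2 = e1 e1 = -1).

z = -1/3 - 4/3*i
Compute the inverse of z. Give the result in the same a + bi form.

In blades: z = -1/3 - 4/3*e1.
With qbar = -1/3 + 4/3*e1 (scalar fixed, mapped units negated), z qbar = 17/9 (the sum of squared coefficients), so z^-1 = qbar / (17/9) = -3/17 + 12/17*e1; translating back:
Answer: -3/17 + 12/17*i


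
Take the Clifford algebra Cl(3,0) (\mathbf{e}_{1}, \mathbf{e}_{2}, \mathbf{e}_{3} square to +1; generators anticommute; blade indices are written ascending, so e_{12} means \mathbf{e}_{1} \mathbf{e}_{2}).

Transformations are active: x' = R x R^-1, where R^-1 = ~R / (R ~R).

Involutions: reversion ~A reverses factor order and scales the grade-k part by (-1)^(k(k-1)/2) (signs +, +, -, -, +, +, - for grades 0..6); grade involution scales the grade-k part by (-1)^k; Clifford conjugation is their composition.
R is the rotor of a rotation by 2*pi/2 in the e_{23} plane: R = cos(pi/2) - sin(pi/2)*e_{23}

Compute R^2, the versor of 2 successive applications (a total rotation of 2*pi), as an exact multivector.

Because a rotor carries half the rotation angle, composing 2 copies of this e_{23}-plane rotor multiplies the phase: 2*(pi/2) = \pi, hence R^2 = cos(\pi) - sin(\pi)*e_{23}.
cos(\pi) = -1 and sin(\pi) = 0, so R^2 = -1. The total rotation 2*pi is 1 full turn, so every vector returns to itself, yet the rotor is -1, on the OTHER sheet of the double cover (an odd number of 2*pi turns).
Answer: -1


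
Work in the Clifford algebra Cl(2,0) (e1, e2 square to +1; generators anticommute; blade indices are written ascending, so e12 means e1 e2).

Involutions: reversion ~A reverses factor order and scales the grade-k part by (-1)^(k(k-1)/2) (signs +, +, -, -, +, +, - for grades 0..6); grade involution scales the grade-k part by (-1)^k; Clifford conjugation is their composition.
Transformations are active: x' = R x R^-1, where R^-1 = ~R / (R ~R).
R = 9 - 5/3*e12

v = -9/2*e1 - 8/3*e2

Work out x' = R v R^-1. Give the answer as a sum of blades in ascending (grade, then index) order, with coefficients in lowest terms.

~R = 9 + 5/3*e12, and R ~R = 754/9, so R^-1 = ~R / (754/9).
R v = -649/18*e1 - 63/2*e2
Answer: -1224/377*e1 - 9277/2262*e2


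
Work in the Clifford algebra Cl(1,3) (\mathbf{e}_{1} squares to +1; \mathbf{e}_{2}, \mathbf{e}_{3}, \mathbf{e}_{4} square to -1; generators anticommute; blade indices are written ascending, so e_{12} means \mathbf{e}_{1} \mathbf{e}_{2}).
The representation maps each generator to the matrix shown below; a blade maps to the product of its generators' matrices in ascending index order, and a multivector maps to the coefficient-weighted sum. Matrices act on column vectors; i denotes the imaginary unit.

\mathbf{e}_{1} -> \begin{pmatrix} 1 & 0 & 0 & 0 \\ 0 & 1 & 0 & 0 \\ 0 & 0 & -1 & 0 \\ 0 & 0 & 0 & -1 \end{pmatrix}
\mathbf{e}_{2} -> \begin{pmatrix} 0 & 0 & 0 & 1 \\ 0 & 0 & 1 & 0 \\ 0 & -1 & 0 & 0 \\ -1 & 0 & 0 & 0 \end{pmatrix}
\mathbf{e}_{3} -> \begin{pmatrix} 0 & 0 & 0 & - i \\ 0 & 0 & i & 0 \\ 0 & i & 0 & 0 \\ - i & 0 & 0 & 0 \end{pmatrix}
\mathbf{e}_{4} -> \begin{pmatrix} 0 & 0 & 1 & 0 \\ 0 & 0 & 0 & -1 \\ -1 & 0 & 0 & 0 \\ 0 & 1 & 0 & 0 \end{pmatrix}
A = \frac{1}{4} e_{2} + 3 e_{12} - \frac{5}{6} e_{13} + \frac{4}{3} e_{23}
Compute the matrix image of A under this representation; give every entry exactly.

Bivector images (products of the table entries): rho(e_{12}) = rho(\mathbf{e}_{1})rho(\mathbf{e}_{2}) = \begin{pmatrix} 0 & 0 & 0 & 1 \\ 0 & 0 & 1 & 0 \\ 0 & 1 & 0 & 0 \\ 1 & 0 & 0 & 0 \end{pmatrix}; rho(e_{13}) = rho(\mathbf{e}_{1})rho(\mathbf{e}_{3}) = \begin{pmatrix} 0 & 0 & 0 & - i \\ 0 & 0 & i & 0 \\ 0 & - i & 0 & 0 \\ i & 0 & 0 & 0 \end{pmatrix}; rho(e_{23}) = rho(\mathbf{e}_{2})rho(\mathbf{e}_{3}) = \begin{pmatrix} - i & 0 & 0 & 0 \\ 0 & i & 0 & 0 \\ 0 & 0 & - i & 0 \\ 0 & 0 & 0 & i \end{pmatrix}.
M = (\frac{1}{4})*rho(e_{2}) + (3)*rho(e_{12}) + (-\frac{5}{6})*rho(e_{13}) + (\frac{4}{3})*rho(e_{23}), summed entrywise:
Answer: \begin{pmatrix} - \frac{4 i}{3} & 0 & 0 & \frac{13}{4} + \frac{5 i}{6} \\ 0 & \frac{4 i}{3} & \frac{13}{4} - \frac{5 i}{6} & 0 \\ 0 & \frac{11}{4} + \frac{5 i}{6} & - \frac{4 i}{3} & 0 \\ \frac{11}{4} - \frac{5 i}{6} & 0 & 0 & \frac{4 i}{3} \end{pmatrix}


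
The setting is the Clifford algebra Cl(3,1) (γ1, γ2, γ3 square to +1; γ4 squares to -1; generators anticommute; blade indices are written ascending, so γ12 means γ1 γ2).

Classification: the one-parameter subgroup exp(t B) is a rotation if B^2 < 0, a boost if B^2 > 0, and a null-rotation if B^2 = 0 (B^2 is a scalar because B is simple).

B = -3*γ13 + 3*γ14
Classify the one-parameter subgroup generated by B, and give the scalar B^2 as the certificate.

B^2 term by term: the squares give (-3)^2*(γ13)^2 + (3)^2*(γ14)^2 = 9*(-1) + 9*(+1) = 0 (each basis 2-blade squares to minus the product of its generators' squares); cross terms between blades sharing an index anticommute and cancel. So B^2 = 0.
Answer: null-rotation, certificate B^2 = 0. B^2 = 0 is basis-independent, so its sign is the whole story.


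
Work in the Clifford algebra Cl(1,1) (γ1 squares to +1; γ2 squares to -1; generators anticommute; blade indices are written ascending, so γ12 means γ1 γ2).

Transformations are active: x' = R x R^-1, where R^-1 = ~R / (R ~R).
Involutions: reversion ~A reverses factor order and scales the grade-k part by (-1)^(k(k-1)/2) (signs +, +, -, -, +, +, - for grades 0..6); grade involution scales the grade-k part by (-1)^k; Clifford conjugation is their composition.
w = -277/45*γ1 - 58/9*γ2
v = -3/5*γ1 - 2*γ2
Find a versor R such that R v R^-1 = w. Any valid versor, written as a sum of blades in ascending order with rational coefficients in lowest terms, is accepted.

Here q(v) = q(w) = -91/25; the classical choice R = v + w = -304/45*γ1 - 76/9*γ2 then realises v -> w under the sandwich.
Answer: -304/45*γ1 - 76/9*γ2


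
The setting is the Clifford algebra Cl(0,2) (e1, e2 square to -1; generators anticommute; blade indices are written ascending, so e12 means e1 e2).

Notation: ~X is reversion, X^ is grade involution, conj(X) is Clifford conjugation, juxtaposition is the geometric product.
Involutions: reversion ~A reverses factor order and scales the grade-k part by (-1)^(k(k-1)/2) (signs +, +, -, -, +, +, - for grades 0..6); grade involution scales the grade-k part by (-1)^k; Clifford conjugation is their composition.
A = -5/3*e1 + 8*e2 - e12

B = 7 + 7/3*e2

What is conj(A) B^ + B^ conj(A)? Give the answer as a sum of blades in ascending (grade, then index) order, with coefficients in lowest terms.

first term: -56/3 + 14*e1 - 56*e2 + 28/9*e12
second term: -56/3 + 28/3*e1 - 56*e2 + 98/9*e12
Answer: -112/3 + 70/3*e1 - 112*e2 + 14*e12


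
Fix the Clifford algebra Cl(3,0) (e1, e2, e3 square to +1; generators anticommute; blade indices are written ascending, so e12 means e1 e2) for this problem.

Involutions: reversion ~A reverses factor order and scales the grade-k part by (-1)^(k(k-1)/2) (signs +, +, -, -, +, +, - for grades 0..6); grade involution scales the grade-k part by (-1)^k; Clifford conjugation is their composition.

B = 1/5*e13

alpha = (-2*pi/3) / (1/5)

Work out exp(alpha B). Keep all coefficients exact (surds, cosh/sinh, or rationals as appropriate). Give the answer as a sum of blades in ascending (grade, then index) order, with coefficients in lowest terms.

B^2 = (1/5)^2*(e13)^2 = 1/25*(-1) = -1/25 (a basis 2-blade squares to minus the product of its generators' squares).
B^2 = -1/25 — the negative square puts this in the circular regime; l = 1/5, alpha*l = -2*pi/3, so exp(alpha B) = cos(-2*pi/3) + (sin(-2*pi/3)/(1/5))*B = -1/2 + (-5*sqrt(3)/2)*B.
Answer: -1/2 - sqrt(3)/2*e13


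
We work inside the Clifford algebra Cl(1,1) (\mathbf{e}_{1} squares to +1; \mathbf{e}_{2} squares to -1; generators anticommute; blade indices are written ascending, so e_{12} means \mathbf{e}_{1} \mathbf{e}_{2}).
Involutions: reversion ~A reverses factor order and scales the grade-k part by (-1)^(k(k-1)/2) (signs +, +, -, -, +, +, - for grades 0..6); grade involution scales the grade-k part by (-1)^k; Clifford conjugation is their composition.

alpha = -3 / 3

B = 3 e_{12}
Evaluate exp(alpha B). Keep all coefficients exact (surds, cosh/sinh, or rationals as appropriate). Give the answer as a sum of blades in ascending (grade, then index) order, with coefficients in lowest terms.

B^2 = (3)^2*(e_{12})^2 = 9*(+1) = 9 (a basis 2-blade squares to minus the product of its generators' squares).
B^2 = 9 — B^2 > 0, so the exponential closes hyperbolically: l = 3, alpha*l = -3, so exp(alpha B) = cosh(-3) + (sinh(-3)/3)*B = \cosh{\left(3 \right)} + (- \frac{\sinh{\left(3 \right)}}{3})*B.
Answer: \cosh{\left(3 \right)} - \sinh{\left(3 \right)} e_{12}


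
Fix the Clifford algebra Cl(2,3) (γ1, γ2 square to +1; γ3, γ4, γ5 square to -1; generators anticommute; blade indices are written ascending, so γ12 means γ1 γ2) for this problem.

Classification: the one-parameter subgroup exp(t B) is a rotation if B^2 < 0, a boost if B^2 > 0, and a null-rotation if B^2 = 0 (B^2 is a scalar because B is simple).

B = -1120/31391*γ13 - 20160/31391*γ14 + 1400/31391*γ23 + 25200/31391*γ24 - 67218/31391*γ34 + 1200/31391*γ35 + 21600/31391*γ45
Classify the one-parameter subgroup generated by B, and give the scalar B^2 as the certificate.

B^2 term by term: the squares give (-1120/31391)^2*(γ13)^2 + (-20160/31391)^2*(γ14)^2 + (1400/31391)^2*(γ23)^2 + (25200/31391)^2*(γ24)^2 + (-67218/31391)^2*(γ34)^2 + (1200/31391)^2*(γ35)^2 + (21600/31391)^2*(γ45)^2 = 1254400/985394881*(+1) + 406425600/985394881*(+1) + 1960000/985394881*(+1) + 635040000/985394881*(+1) + 4518259524/985394881*(-1) + 1440000/985394881*(-1) + 466560000/985394881*(-1) = -4 (each basis 2-blade squares to minus the product of its generators' squares); cross terms between blades sharing an index anticommute and cancel; the commuting (index-disjoint) pairs give grade-4 terms 2*c*c'*(blade product), which cancel blade by blade — γ1234: 56448000/985394881 - 56448000/985394881 = 0; γ1345: -48384000/985394881 + 48384000/985394881 = 0; γ2345: 60480000/985394881 - 60480000/985394881 = 0 — confirming B is simple. So B^2 = -4.
Answer: rotation, certificate B^2 = -4. Note: conjugating B changes its blade decomposition but never the scalar B^2 = -4, whose sign settles the classification.


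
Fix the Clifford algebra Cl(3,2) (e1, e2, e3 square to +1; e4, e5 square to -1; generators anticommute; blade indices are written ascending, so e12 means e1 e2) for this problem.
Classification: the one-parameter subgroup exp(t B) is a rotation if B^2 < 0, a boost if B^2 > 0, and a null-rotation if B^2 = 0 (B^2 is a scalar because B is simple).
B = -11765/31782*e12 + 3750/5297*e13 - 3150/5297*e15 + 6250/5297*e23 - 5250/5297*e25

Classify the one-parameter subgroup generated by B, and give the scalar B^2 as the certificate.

B^2 term by term: the squares give (-11765/31782)^2*(e12)^2 + (3750/5297)^2*(e13)^2 + (-3150/5297)^2*(e15)^2 + (6250/5297)^2*(e23)^2 + (-5250/5297)^2*(e25)^2 = 138415225/1010095524*(-1) + 14062500/28058209*(-1) + 9922500/28058209*(+1) + 39062500/28058209*(-1) + 27562500/28058209*(+1) = -25/36 (each basis 2-blade squares to minus the product of its generators' squares); cross terms between blades sharing an index anticommute and cancel; the commuting (index-disjoint) pairs give grade-4 terms 2*c*c'*(blade product), which cancel blade by blade — e1235: 39375000/28058209 - 39375000/28058209 = 0 — confirming B is simple. So B^2 = -25/36.
Answer: rotation, certificate B^2 = -25/36. The scalar -25/36 is the complete invariant here: its sign names the subgroup type.


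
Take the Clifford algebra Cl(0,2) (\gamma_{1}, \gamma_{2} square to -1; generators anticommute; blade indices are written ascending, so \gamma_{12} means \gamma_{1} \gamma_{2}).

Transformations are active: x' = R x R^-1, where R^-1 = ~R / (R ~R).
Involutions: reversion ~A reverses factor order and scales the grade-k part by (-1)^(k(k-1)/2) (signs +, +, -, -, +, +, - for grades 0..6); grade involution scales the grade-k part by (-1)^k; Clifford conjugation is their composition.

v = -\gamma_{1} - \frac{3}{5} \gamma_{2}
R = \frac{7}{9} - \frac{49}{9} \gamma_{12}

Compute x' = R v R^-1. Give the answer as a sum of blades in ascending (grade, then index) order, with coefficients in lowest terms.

~R = \frac{7}{9} + \frac{49}{9} \gamma_{12}, and R ~R = \frac{2450}{81}, so R^-1 = ~R / (\frac{2450}{81}).
R v = -\frac{182}{45} \gamma_{1} + \frac{224}{45} \gamma_{2}
Answer: \frac{99}{125} \gamma_{1} + \frac{107}{125} \gamma_{2}


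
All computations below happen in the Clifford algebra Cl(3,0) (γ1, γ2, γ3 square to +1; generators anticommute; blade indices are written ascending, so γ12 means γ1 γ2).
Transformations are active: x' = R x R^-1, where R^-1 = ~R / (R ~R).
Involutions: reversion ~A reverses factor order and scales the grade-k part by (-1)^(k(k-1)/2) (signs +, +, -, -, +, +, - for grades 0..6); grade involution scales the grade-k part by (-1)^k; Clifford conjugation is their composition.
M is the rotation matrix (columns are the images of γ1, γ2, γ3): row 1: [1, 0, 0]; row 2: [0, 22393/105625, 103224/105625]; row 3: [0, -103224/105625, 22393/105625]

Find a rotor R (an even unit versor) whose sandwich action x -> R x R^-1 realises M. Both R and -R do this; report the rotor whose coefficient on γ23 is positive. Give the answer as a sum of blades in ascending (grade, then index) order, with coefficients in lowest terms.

Method: write R = a + b12*γ12 + b13*γ13 + b23*γ23 with a^2 + b12^2 + b13^2 + b23^2 = 1 (so R^-1 = ~R). Expanding the columns R e_j ~R gives tr M = 4a^2 - 1 and, from the antisymmetric part, M21 - M12 = -4a*b12, M13 - M31 = 4a*b13, M32 - M23 = -4a*b23.
Here tr M = 150411/105625, so a^2 = (1 + tr M)/4 = 64009/105625 and a = ±253/325. Taking a = 253/325: M21 - M12 = 0, M13 - M31 = 0, M32 - M23 = -206448/105625, giving b12 = 0, b13 = 0, b23 = 204/325, i.e. R = 253/325 + 204/325*γ23.
Its γ23 coefficient is already positive.
Answer: 253/325 + 204/325*γ23. Note: both R and -R realise this M (trace 150411/105625); the covering map identifies them, and the γ23-coefficient sign is the tie-breaker.


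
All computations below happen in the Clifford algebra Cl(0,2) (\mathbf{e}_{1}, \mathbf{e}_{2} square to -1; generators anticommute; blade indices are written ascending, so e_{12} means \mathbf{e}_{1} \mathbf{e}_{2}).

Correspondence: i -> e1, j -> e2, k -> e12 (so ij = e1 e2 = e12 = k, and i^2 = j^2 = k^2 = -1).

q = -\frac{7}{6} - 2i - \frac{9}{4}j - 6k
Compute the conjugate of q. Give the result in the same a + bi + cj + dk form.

In blades: q = -\frac{7}{6} - 2 e_{1} - \frac{9}{4} e_{2} - 6 e_{12}.
Conjugation here is Clifford conjugation: the scalar is fixed and the grade-1 and grade-2 blades all flip sign, giving -\frac{7}{6} + 2 e_{1} + \frac{9}{4} e_{2} + 6 e_{12}; translating back:
Answer: -\frac{7}{6} + 2i + \frac{9}{4}j + 6k


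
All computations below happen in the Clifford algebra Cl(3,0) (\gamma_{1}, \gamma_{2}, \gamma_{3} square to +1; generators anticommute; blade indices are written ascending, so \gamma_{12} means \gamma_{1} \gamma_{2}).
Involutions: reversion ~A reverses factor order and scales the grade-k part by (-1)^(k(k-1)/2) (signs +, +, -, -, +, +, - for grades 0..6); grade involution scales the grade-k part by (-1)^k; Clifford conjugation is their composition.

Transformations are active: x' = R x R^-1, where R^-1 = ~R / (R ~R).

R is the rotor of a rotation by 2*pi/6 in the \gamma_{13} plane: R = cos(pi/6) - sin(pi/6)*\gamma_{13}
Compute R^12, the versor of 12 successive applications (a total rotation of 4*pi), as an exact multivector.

Rotor phase runs at HALF the rotation angle; powers of one rotor simply add phase, so after 12 steps in \gamma_{13} the phase is 12*pi/6 = 2 \pi and R^12 = cos(2 \pi) - sin(2 \pi)*\gamma_{13}.
cos(2 \pi) = 1 and sin(2 \pi) = 0, so R^12 = 1. The total rotation 4*pi is 2 full turns, so every vector returns to itself, yet the rotor is +1, back on the identity sheet (an even number of 2*pi turns).
Answer: 1
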